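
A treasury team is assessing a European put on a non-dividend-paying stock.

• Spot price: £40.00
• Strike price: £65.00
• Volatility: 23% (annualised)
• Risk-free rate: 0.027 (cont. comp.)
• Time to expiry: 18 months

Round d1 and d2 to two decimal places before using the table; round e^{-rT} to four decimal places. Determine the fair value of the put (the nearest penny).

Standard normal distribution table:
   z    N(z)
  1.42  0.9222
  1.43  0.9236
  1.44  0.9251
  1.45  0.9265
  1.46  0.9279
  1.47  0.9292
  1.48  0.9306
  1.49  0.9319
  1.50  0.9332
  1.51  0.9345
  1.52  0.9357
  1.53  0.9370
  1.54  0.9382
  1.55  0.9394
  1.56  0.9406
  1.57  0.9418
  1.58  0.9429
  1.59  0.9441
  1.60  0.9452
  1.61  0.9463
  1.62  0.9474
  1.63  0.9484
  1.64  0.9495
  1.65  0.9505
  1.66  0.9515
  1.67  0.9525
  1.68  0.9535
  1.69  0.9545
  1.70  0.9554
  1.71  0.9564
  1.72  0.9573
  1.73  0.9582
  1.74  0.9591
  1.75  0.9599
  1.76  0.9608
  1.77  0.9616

£22.75

σ√T = 0.23 × 1.2247 = 0.2817
ln(S/K) + (r + σ²/2)T = ln(40/65) + (0.027 + 0.23²/2)·1.5 = -0.4855 + 0.0802 = -0.4053
d₁ = -0.4053 / 0.2817 = -1.4389 ⇒ -1.44
d₂ = d₁ − σ√T = -1.4389 − 0.2817 = -1.7206 ⇒ -1.72
e^(−rT) = e^(−0.027·1.5) = 0.9603
N(−d₂) = N(1.72) = 0.9573;  N(−d₁) = N(1.44) = 0.9251
P = 65·0.9603·0.9573 − 40·0.9251 = 59.7542 − 37.0040 = 22.7502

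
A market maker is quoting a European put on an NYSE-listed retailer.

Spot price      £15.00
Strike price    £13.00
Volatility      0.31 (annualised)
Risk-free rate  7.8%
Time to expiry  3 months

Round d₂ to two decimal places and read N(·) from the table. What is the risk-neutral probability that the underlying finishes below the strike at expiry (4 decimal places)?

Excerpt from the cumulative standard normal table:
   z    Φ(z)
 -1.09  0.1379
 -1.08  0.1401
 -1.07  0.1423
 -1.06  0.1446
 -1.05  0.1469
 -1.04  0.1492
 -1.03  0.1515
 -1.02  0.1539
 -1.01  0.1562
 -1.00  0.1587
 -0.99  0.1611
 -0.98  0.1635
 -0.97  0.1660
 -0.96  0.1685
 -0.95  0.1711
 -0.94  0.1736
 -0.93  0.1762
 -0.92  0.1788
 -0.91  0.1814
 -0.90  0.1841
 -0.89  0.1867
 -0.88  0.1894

0.1660

T = 0.25;  σ√T = 0.1550
d₁ = [ln(15/13) + (0.078 + ½·0.31²)·0.25] / (σ√T) = (0.1431 + 0.0315) / 0.1550 = 1.1265 → 1.13
d₂ = 1.1265 − 0.1550 = 0.9715 → 0.97
Pr(exercise) under Q = N(−d₂) = N(-0.97) = 0.1660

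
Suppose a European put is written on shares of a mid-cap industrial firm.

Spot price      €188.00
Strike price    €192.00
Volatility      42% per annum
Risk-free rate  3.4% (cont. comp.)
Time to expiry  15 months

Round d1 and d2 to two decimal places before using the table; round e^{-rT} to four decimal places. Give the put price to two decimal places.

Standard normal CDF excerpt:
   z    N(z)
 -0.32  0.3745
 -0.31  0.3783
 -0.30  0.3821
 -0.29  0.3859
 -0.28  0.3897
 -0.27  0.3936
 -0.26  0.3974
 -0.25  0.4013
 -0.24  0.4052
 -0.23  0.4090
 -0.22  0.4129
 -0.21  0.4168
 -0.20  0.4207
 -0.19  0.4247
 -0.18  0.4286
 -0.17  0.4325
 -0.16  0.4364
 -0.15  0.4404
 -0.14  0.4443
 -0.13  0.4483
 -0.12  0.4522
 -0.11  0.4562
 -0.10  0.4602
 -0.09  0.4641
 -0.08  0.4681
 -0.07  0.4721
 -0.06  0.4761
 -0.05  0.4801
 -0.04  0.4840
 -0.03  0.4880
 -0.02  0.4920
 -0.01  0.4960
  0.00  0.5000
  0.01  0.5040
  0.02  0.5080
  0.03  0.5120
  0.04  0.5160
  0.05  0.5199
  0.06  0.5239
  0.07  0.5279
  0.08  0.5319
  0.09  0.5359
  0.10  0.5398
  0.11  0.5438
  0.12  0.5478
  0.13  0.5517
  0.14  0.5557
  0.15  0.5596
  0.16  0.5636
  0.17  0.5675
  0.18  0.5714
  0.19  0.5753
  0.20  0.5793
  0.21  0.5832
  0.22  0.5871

€32.60

T = 1.25;  σ√T = 0.4696
d₁ = [ln(188/192) + (0.034 + 0.42²/2)·1.25] / 0.4696 = [-0.0211 + 0.1527] / 0.4696 = 0.2805 ⇒ 0.28
d₂ = d₁ − σ√T = 0.2805 − 0.4696 = -0.1891 ⇒ -0.19
e^(−rT) = e^(−0.034·1.25) = 0.9584
P = 192·0.9584·N(0.19) − 188·N(-0.28) = 192·0.9584·0.5753 − 188·0.3897 = 105.8626 − 73.2636 = 32.5990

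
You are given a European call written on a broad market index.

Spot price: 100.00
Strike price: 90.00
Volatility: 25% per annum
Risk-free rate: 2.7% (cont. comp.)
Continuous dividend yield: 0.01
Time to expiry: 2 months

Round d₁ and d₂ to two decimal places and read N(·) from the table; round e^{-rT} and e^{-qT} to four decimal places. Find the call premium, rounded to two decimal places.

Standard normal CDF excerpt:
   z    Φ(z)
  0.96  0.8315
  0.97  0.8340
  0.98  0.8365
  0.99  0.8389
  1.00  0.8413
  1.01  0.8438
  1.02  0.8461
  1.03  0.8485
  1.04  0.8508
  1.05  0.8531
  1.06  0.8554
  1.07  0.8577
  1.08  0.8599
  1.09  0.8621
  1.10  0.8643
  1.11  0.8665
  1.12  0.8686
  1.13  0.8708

10.90

σ√T = 0.25 × 0.4082 = 0.1021
d₁ = [ln(100/90) + (0.027 − 0.01 + 0.25²/2)·0.1667] / 0.1021 = [0.1054 + 0.0080] / 0.1021 = 1.1111 → 1.11
d₂ = d₁ − σ√T = 1.1111 − 0.1021 = 1.0090 → 1.01
e^(−qT) = e^(−0.01·0.1667) = 0.9983;  e^(−rT) = e^(−0.027·0.1667) = 0.9955
N(d₁) = N(1.11) = 0.8665;  N(d₂) = N(1.01) = 0.8438
C = 100·0.9983·0.8665 − 90·0.9955·0.8438 = 86.5027 − 75.6003 = 10.9024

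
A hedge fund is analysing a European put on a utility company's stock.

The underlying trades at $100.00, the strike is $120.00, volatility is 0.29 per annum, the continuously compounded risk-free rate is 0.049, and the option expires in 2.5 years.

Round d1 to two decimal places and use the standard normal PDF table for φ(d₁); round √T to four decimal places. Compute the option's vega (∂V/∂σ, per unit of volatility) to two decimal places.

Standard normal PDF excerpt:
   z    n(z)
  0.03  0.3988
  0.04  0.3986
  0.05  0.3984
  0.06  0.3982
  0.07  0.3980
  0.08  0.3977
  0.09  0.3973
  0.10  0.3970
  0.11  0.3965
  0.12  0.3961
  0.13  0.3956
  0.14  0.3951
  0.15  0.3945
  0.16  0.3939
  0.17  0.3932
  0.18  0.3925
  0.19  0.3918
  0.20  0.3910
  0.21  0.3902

62.77

T = 2.5;  σ√T = 0.4585
ln(S/K) + (r + σ²/2)T = ln(100/120) + (0.049 + 0.29²/2)·2.5 = -0.1823 + 0.2276 = 0.0453
d₁ = 0.0453 / 0.4585 = 0.0988 which rounds to 0.10
√T = √2.5 = 1.5811
φ(d₁) = φ(0.10) = 0.3970
vega = S·φ(d₁)·√T = 100·0.3970·1.5811 = 62.7697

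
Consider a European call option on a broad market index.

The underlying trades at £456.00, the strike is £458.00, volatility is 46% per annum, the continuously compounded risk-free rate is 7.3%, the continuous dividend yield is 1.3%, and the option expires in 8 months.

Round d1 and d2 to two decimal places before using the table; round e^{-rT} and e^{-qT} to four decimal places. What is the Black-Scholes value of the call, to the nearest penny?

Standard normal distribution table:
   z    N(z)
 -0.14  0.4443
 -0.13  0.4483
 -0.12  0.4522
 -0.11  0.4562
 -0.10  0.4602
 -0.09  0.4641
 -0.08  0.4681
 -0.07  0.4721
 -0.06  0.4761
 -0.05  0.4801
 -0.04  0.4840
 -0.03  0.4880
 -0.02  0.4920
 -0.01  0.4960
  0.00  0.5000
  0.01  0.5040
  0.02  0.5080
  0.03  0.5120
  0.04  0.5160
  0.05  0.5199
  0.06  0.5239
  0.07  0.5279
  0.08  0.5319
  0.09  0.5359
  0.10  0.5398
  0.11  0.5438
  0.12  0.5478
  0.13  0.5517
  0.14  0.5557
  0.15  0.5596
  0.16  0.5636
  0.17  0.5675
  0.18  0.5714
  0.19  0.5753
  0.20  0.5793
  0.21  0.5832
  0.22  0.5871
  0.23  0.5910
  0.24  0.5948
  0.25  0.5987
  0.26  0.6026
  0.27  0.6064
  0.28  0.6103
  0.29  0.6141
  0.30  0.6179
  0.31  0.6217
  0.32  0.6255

£73.44

σ√T = 0.46·√0.6667 = 0.3756
ln(S/K) + (r − q + σ²/2)T = ln(456/458) + (0.073 − 0.013 + 0.46²/2)·0.6667 = -0.0044 + 0.1105 = 0.1062
d₁ = 0.1062 / 0.3756 = 0.2826 which rounds to 0.28
d₂ = d₁ − σ√T = 0.2826 − 0.3756 = -0.0929 which rounds to -0.09
e^(−qT) = e^(−0.013·0.6667) = 0.9914;  e^(−rT) = e^(−0.073·0.6667) = 0.9525
N(d₁) = N(0.28) = 0.6103;  N(d₂) = N(-0.09) = 0.4641
C = 456·0.9914·0.6103 − 458·0.9525·0.4641 = 275.9034 − 202.4613 = 73.4421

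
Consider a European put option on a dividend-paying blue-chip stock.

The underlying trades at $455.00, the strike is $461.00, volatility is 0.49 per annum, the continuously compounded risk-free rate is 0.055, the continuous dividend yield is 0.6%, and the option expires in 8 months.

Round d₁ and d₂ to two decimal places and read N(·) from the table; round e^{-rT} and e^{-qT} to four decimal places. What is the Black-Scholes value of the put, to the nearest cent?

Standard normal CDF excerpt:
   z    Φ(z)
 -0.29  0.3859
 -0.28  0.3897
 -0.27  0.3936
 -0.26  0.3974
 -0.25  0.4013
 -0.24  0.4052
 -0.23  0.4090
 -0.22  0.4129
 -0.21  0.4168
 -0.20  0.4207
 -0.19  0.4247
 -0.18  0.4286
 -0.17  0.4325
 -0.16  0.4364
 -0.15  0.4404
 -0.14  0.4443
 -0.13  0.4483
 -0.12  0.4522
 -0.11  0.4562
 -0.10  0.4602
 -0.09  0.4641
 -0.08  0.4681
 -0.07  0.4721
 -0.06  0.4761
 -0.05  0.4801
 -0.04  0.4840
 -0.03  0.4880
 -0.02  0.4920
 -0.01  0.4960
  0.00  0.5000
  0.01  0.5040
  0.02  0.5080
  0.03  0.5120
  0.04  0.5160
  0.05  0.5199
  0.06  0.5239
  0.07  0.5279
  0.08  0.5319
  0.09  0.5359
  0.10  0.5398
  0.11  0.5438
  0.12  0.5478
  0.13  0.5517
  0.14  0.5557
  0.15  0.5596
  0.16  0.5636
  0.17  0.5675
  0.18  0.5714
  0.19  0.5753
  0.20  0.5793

$66.83

σ√T = 0.49·√0.6667 = 0.4001
d₁ = [ln(455/461) + (0.055 − 0.006 + 0.49²/2)·0.6667] / 0.4001 = [-0.0131 + 0.1127] / 0.4001 = 0.2489 ≈ 0.25
d₂ = d₁ − σ√T = 0.2489 − 0.4001 = -0.1511 ≈ -0.15
e^(−qT) = e^(−0.006·0.6667) = 0.9960;  e^(−rT) = e^(−0.055·0.6667) = 0.9640
P = 461·0.9640·N(0.15) − 455·0.9960·N(-0.25) = 461·0.9640·0.5596 − 455·0.9960·0.4013 = 248.6885 − 181.8611 = 66.8273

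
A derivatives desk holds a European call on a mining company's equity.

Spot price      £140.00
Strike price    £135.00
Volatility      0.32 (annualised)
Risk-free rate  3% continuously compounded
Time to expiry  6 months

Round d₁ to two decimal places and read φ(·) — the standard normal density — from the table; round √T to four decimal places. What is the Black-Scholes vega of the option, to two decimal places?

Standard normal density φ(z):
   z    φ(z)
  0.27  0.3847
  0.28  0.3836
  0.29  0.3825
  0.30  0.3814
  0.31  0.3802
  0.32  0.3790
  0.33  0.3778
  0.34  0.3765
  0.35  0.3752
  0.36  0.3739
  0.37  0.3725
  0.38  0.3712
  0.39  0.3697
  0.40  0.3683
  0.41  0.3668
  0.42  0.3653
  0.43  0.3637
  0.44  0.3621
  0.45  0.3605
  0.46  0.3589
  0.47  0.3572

σ√T = 0.32 × 0.7071 = 0.2263
d₁ = [ln(140/135) + (0.03 + ½·0.32²)·0.5] / (σ√T) = (0.0364 + 0.0406) / 0.2263 = 0.3402 ≈ 0.34
√T = √0.5 = 0.7071
φ(d₁) = φ(0.34) = 0.3765
vega = S·φ(d₁)·√T = 140·0.3765·0.7071 = 37.2712

37.27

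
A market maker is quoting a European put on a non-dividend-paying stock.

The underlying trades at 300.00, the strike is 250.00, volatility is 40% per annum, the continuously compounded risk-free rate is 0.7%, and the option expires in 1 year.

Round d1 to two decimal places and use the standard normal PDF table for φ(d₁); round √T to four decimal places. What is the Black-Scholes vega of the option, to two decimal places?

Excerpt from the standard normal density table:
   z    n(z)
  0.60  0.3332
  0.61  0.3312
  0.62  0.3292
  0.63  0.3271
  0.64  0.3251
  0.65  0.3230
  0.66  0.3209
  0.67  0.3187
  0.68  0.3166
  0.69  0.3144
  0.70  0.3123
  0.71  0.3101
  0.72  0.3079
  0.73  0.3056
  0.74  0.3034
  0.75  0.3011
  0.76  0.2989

95.61

T = 1;  σ√T = 0.4000
d₁ = [ln(300/250) + (0.007 + ½·0.4²)·1] / (σ√T) = (0.1823 + 0.0870) / 0.4000 = 0.6733 → 0.67
√T = √1 = 1.0000
φ(d₁) = φ(0.67) = 0.3187
vega = S·φ(d₁)·√T = 300·0.3187·1.0000 = 95.6100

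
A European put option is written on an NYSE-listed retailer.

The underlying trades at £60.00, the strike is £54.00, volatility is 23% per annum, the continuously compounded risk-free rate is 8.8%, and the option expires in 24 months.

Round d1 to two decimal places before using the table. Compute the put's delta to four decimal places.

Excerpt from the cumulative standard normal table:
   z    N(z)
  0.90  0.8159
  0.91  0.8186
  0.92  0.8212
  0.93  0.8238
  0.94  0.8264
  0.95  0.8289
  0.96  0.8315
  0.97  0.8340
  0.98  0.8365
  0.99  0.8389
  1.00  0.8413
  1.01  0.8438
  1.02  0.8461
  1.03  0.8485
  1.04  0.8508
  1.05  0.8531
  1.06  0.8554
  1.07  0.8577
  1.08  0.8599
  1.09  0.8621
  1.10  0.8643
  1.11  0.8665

T = 2;  σ√T = 0.3253
d₁ = [ln(60/54) + (0.088 + 0.23²/2)·2] / 0.3253 = [0.1054 + 0.2289] / 0.3253 = 1.0276 which rounds to 1.03
N(d₁) = N(1.03) = 0.8485
Δ_put = N(d₁) − 1 = 0.8485 − 1 = -0.1515

-0.1515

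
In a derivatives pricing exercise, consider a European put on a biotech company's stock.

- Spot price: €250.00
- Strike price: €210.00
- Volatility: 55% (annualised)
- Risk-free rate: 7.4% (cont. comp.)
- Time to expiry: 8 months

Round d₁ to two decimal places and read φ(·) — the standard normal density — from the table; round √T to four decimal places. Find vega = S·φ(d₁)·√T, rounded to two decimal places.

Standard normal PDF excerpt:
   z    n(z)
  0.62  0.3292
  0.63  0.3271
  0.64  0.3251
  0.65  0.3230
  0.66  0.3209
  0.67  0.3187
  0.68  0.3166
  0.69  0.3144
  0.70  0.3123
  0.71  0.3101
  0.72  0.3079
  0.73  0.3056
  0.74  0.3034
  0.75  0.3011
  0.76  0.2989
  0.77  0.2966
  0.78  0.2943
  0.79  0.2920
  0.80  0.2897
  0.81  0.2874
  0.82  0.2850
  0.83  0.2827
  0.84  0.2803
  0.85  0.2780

σ√T = 0.55 × 0.8165 = 0.4491
d₁ = [ln(250/210) + (0.074 + 0.55²/2)·0.6667] / 0.4491 = [0.1744 + 0.1502] / 0.4491 = 0.7226 → 0.72
√T = √0.6667 = 0.8165
φ(d₁) = φ(0.72) = 0.3079
vega = S·φ(d₁)·√T = 250·0.3079·0.8165 = 62.8501

62.85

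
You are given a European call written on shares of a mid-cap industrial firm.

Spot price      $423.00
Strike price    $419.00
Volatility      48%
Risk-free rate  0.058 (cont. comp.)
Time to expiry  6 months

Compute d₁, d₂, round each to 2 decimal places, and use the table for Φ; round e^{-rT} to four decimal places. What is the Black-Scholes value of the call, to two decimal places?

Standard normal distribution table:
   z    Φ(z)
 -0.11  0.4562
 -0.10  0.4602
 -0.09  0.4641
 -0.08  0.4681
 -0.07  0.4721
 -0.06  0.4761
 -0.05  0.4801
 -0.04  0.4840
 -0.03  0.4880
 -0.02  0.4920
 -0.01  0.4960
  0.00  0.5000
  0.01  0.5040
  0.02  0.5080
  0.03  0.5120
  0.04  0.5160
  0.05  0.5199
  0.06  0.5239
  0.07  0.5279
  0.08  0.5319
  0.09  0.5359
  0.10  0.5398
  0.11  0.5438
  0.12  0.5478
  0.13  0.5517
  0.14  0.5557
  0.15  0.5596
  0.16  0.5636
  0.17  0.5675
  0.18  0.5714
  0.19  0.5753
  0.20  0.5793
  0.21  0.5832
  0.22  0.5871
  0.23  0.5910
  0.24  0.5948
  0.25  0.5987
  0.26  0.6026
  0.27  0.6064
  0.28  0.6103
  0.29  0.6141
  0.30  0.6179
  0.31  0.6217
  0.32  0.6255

T = 0.5;  σ√T = 0.3394
d₁ = [ln(423/419) + (0.058 + ½·0.48²)·0.5] / (σ√T) = (0.0095 + 0.0866) / 0.3394 = 0.2831 ⇒ 0.28
d₂ = 0.2831 − 0.3394 = -0.0563 ⇒ -0.06
exp(−rT) = exp(−0.058·0.5) = 0.9714
C = 423·N(0.28) − 419·0.9714·N(-0.06) = 423·0.6103 − 419·0.9714·0.4761 = 258.1569 − 193.7806 = 64.3763

$64.38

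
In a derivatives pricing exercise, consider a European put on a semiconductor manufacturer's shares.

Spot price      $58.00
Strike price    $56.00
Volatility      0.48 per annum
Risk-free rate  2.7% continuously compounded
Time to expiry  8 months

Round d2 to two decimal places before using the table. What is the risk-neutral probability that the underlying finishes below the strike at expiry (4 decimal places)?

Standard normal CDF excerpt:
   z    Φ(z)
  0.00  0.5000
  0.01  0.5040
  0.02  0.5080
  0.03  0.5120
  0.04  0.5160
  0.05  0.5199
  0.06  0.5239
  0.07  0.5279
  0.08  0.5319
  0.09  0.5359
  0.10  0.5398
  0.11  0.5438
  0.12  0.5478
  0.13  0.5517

σ√T = 0.48·√0.6667 = 0.3919
d₁ = [ln(58/56) + (0.027 + ½·0.48²)·0.6667] / (σ√T) = (0.0351 + 0.0948) / 0.3919 = 0.3314 which rounds to 0.33
d₂ = 0.3314 − 0.3919 = -0.0605 which rounds to -0.06
Pr(exercise) under Q = N(−d₂) = N(0.06) = 0.5239

0.5239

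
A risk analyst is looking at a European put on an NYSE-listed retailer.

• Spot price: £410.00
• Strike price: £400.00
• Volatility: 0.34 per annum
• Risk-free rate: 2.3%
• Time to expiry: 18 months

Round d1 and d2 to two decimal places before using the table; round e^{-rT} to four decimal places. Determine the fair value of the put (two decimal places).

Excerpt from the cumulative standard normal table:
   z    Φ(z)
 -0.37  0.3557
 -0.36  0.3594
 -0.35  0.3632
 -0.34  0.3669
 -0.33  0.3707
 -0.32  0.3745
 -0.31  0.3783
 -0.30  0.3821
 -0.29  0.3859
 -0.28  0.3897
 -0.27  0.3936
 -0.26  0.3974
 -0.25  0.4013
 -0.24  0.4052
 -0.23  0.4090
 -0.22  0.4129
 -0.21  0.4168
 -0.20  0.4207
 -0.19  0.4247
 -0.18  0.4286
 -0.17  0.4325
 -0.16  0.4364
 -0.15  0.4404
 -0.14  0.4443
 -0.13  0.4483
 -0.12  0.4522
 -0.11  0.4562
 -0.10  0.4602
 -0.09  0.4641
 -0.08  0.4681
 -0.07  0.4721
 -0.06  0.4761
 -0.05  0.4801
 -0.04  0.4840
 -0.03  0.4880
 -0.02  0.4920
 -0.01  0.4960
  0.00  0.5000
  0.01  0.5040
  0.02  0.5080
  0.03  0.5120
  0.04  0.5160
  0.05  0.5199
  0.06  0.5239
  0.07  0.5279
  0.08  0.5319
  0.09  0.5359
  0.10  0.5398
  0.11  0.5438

£55.09

T = 1.5;  σ√T = 0.4164
d₁ = [ln(410/400) + (0.023 + 0.34²/2)·1.5] / 0.4164 = [0.0247 + 0.1212] / 0.4164 = 0.3504 ≈ 0.35
d₂ = d₁ − σ√T = 0.3504 − 0.4164 = -0.0661 ≈ -0.07
e^(−rT) = e^(−0.023·1.5) = 0.9661
N(−d₂) = N(0.07) = 0.5279;  N(−d₁) = N(-0.35) = 0.3632
P = 400·0.9661·0.5279 − 410·0.3632 = 204.0017 − 148.9120 = 55.0897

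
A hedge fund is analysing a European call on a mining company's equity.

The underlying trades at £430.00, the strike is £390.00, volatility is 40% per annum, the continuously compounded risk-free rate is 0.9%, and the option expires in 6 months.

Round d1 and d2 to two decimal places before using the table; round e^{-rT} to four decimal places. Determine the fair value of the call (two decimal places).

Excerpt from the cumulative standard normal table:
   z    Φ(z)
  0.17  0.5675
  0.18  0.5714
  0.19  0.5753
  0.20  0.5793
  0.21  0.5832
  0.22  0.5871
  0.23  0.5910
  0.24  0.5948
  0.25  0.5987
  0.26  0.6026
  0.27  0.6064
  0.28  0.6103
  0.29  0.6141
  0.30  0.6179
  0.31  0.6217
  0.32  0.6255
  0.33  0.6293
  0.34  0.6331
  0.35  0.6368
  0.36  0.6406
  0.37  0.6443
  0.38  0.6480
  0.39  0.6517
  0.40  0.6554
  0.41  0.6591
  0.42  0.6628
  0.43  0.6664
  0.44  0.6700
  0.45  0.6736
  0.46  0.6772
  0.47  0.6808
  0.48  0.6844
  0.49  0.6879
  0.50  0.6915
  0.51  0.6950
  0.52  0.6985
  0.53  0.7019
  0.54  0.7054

σ√T = 0.4 × 0.7071 = 0.2828
ln(S/K) + (r + σ²/2)T = ln(430/390) + (0.009 + 0.4²/2)·0.5 = 0.0976 + 0.0445 = 0.1421
d₁ = 0.1421 / 0.2828 = 0.5025 ⇒ 0.50
d₂ = d₁ − σ√T = 0.5025 − 0.2828 = 0.2197 ⇒ 0.22
e^(−rT) = e^(−0.009·0.5) = 0.9955
C = 430·N(0.50) − 390·0.9955·N(0.22) = 430·0.6915 − 390·0.9955·0.5871 = 297.3450 − 227.9386 = 69.4064

£69.41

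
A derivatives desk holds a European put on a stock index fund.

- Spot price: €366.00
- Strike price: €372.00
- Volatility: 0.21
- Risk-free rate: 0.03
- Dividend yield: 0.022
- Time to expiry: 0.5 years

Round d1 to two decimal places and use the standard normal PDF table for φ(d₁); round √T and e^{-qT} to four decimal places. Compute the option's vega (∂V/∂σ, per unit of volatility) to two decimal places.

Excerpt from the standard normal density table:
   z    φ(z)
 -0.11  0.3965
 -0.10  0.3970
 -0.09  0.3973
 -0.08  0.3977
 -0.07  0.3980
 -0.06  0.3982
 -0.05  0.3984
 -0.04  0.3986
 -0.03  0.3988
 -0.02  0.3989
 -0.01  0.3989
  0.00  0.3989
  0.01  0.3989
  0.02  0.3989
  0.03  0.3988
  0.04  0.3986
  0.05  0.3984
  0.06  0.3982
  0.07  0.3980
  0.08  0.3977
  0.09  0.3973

T = 0.5;  σ√T = 0.1485
d₁ = [ln(366/372) + (0.03 − 0.022 + 0.21²/2)·0.5] / 0.1485 = [-0.0163 + 0.0150] / 0.1485 = -0.0083 → -0.01
√T = √0.5 = 0.7071
φ(d₁) = φ(-0.01) = 0.3989
e^(−qT) = e^(−0.022·0.5) = 0.9891
vega = S·e^(−qT)·φ(d₁)·√T = 366·0.9891·0.3989·0.7071 = 102.1095

102.11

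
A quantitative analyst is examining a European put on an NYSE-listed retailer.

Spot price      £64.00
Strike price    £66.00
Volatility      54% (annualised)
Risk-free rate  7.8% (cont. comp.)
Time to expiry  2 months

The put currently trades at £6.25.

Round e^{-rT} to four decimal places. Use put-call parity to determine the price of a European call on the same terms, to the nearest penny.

e^(−rT) = e^(−0.078·0.1667) = 0.9871
Put-call parity: C − P = S − K·e^(−rT) = 64 − 66·0.9871 = 64 − 65.1486 = -1.1486
C = P + (C − P) = 6.25 + (-1.1486) = 5.1014

£5.10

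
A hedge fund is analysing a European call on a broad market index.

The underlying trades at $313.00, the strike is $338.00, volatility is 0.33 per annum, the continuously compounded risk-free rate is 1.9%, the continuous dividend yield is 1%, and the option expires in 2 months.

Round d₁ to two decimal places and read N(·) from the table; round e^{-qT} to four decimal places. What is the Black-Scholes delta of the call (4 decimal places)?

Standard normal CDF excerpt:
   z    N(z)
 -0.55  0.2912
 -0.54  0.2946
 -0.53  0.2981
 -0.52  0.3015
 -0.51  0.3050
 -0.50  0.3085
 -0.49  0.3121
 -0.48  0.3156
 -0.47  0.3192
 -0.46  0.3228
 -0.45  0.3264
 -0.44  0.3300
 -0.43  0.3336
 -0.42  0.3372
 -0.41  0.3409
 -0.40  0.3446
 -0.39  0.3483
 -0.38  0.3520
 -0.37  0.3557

0.3116

σ√T = 0.33·√0.1667 = 0.1347
ln(S/K) + (r − q + σ²/2)T = ln(313/338) + (0.019 − 0.01 + 0.33²/2)·0.1667 = -0.0768 + 0.0106 = -0.0663
d₁ = -0.0663 / 0.1347 = -0.4919 ⇒ -0.49
N(d₁) = N(-0.49) = 0.3121
Δ_call = exp(−qT)·N(d₁) = 0.9983·0.3121 = 0.3116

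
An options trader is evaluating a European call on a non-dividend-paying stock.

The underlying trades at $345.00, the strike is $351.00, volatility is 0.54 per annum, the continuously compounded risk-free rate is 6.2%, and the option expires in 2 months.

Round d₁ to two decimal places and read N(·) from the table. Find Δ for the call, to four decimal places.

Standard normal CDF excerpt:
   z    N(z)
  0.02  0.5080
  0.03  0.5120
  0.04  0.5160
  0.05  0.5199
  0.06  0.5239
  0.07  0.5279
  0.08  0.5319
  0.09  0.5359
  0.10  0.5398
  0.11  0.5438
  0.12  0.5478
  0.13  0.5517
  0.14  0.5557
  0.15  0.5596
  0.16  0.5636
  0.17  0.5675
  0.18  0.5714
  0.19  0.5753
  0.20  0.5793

T = 0.1667;  σ√T = 0.2205
d₁ = [ln(345/351) + (0.062 + ½·0.54²)·0.1667] / (σ√T) = (-0.0172 + 0.0346) / 0.2205 = 0.0789 ⇒ 0.08
N(d₁) = N(0.08) = 0.5319
Δ_call = N(d₁) = 0.5319

0.5319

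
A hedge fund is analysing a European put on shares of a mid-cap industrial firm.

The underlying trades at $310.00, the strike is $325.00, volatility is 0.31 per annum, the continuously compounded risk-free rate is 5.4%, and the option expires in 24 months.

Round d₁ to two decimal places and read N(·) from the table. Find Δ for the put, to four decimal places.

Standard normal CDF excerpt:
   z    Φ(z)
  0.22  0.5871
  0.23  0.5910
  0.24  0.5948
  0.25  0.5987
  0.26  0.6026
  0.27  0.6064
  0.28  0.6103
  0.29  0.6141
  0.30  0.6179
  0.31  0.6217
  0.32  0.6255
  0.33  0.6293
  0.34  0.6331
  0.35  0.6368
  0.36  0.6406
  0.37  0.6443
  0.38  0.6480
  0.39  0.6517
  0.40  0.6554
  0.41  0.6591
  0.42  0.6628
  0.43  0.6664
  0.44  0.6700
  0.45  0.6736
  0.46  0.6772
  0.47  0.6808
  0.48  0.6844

-0.3594

σ√T = 0.31 × 1.4142 = 0.4384
d₁ = [ln(310/325) + (0.054 + ½·0.31²)·2] / (σ√T) = (-0.0473 + 0.2041) / 0.4384 = 0.3578 ≈ 0.36
N(d₁) = N(0.36) = 0.6406
Δ_put = N(d₁) − 1 = 0.6406 − 1 = -0.3594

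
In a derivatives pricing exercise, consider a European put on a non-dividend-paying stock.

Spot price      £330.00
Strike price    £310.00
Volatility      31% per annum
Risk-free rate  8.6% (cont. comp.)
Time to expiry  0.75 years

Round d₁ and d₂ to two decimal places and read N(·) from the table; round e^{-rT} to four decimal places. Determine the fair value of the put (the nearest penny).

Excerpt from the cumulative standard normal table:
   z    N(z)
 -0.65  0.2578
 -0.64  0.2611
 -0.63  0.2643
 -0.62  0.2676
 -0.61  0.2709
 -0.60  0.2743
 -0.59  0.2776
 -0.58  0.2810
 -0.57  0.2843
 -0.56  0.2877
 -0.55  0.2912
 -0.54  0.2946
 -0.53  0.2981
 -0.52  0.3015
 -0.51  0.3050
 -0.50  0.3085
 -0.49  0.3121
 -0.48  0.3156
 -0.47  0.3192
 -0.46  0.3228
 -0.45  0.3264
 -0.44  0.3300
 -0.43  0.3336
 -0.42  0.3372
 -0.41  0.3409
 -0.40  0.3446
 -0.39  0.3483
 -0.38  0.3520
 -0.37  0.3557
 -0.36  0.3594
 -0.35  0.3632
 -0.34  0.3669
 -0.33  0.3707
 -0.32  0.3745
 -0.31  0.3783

T = 0.75;  σ√T = 0.2685
d₁ = [ln(330/310) + (0.086 + 0.31²/2)·0.75] / 0.2685 = [0.0625 + 0.1005] / 0.2685 = 0.6074 ⇒ 0.61
d₂ = d₁ − σ√T = 0.6074 − 0.2685 = 0.3389 ⇒ 0.34
exp(−rT) = exp(−0.086·0.75) = 0.9375
P = 310·0.9375·N(-0.34) − 330·N(-0.61) = 310·0.9375·0.3669 − 330·0.2709 = 106.6303 − 89.3970 = 17.2333

£17.23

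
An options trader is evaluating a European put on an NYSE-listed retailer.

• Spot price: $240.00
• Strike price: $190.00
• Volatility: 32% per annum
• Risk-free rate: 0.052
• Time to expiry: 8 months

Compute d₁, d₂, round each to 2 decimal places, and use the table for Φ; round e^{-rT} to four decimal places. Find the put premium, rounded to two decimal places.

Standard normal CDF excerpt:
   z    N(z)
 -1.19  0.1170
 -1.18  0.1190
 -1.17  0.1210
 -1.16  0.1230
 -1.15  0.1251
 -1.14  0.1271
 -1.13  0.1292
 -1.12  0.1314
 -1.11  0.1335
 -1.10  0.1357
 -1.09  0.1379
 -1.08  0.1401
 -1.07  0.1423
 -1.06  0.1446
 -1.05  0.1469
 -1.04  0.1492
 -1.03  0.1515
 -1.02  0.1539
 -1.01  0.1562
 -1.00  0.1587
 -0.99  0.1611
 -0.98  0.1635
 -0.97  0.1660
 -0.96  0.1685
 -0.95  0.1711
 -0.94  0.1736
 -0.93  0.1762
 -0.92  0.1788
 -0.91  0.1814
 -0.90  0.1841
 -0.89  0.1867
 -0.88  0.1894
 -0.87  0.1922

$4.27

T = 0.6667;  σ√T = 0.2613
d₁ = [ln(240/190) + (0.052 + 0.32²/2)·0.6667] / 0.2613 = [0.2336 + 0.0688] / 0.2613 = 1.1574 which rounds to 1.16
d₂ = d₁ − σ√T = 1.1574 − 0.2613 = 0.8962 which rounds to 0.90
exp(−rT) = exp(−0.052·0.6667) = 0.9659
N(−d₂) = N(-0.90) = 0.1841;  N(−d₁) = N(-1.16) = 0.1230
P = 190·0.9659·0.1841 − 240·0.1230 = 33.7862 − 29.5200 = 4.2662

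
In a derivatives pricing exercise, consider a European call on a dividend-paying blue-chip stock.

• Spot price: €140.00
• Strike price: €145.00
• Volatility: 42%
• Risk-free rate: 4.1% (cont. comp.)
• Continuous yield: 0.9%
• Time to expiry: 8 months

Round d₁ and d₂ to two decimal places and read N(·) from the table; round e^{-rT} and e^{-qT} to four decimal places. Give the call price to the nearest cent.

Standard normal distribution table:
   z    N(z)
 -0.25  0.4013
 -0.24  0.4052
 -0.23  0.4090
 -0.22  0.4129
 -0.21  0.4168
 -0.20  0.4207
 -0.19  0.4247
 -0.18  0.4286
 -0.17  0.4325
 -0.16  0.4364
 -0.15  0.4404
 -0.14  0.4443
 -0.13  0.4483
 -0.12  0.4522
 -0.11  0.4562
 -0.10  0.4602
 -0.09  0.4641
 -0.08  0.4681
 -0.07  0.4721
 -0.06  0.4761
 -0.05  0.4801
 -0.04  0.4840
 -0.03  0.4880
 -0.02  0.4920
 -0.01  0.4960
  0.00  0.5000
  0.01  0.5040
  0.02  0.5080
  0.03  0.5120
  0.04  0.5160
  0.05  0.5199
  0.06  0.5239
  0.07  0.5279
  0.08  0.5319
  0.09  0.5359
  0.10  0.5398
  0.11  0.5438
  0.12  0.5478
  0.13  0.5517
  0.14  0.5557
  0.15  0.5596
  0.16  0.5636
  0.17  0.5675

σ√T = 0.42 × 0.8165 = 0.3429
d₁ = [ln(140/145) + (0.041 − 0.009 + 0.42²/2)·0.6667] / 0.3429 = [-0.0351 + 0.0801] / 0.3429 = 0.1313 ≈ 0.13
d₂ = d₁ − σ√T = 0.1313 − 0.3429 = -0.2116 ≈ -0.21
exp(−qT) = exp(−0.009·0.6667) = 0.9940;  exp(−rT) = exp(−0.041·0.6667) = 0.9730
N(d₁) = N(0.13) = 0.5517;  N(d₂) = N(-0.21) = 0.4168
C = 140·0.9940·0.5517 − 145·0.9730·0.4168 = 76.7746 − 58.8042 = 17.9703

€17.97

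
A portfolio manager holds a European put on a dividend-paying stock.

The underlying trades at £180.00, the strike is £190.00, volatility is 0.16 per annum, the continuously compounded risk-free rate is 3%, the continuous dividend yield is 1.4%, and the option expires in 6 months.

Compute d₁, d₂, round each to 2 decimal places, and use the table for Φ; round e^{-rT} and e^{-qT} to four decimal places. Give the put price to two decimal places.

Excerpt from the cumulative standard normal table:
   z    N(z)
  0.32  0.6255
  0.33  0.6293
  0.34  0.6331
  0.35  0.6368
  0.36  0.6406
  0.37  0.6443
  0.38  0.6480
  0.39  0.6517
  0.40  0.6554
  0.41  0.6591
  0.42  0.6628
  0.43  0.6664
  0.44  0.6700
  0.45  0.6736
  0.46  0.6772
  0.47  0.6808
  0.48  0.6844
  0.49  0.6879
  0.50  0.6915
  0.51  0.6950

£12.93

σ√T = 0.16 × 0.7071 = 0.1131
ln(S/K) + (r − q + σ²/2)T = ln(180/190) + (0.03 − 0.014 + 0.16²/2)·0.5 = -0.0541 + 0.0144 = -0.0397
d₁ = -0.0397 / 0.1131 = -0.3506 which rounds to -0.35
d₂ = d₁ − σ√T = -0.3506 − 0.1131 = -0.4637 which rounds to -0.46
exp(−qT) = exp(−0.014·0.5) = 0.9930;  exp(−rT) = exp(−0.03·0.5) = 0.9851
N(−d₂) = N(0.46) = 0.6772;  N(−d₁) = N(0.35) = 0.6368
P = 190·0.9851·0.6772 − 180·0.9930·0.6368 = 126.7508 − 113.8216 = 12.9292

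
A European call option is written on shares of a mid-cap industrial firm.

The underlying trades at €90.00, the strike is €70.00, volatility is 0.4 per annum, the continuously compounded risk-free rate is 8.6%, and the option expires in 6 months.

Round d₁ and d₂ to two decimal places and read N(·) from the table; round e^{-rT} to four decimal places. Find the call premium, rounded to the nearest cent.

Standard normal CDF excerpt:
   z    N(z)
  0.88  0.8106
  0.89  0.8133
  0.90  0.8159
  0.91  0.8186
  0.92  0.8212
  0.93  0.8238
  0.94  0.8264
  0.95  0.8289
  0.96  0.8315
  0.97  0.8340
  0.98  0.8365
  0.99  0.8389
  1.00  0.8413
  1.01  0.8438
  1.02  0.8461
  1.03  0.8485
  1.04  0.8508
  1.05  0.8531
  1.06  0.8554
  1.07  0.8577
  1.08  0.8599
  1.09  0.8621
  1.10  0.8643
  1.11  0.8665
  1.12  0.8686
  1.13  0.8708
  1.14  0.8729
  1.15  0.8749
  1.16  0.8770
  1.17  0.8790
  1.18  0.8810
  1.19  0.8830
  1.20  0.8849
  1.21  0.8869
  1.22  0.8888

σ√T = 0.4 × 0.7071 = 0.2828
d₁ = [ln(90/70) + (0.086 + 0.4²/2)·0.5] / 0.2828 = [0.2513 + 0.0830] / 0.2828 = 1.1820 → 1.18
d₂ = d₁ − σ√T = 1.1820 − 0.2828 = 0.8991 → 0.90
e^(−rT) = e^(−0.086·0.5) = 0.9579
C = 90·N(1.18) − 70·0.9579·N(0.90) = 90·0.8810 − 70·0.9579·0.8159 = 79.2900 − 54.7085 = 24.5815

€24.58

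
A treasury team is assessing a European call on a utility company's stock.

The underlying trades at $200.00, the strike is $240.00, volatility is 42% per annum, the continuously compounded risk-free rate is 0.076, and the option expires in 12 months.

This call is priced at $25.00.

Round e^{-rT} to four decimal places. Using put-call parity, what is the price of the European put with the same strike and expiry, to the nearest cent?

e^(−rT) = e^(−0.076·1) = 0.9268
Put-call parity: C − P = S − K·e^(−rT) = 200 − 240·0.9268 = 200 − 222.4320 = -22.4320
P = C − (C − P) = 25.00 − (-22.4320) = 47.4320

$47.43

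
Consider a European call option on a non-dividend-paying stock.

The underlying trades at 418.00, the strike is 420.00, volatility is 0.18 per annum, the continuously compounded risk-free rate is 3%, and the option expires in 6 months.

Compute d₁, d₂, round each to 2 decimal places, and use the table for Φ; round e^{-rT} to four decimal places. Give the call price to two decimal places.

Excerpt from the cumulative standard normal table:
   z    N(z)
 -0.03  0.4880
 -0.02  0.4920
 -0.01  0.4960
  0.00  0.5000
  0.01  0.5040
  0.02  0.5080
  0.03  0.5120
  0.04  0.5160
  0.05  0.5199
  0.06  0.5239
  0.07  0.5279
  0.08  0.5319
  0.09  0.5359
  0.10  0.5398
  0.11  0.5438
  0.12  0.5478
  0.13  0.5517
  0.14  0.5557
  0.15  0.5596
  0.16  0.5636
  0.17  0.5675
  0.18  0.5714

22.10

σ√T = 0.18 × 0.7071 = 0.1273
d₁ = [ln(418/420) + (0.03 + ½·0.18²)·0.5] / (σ√T) = (-0.0048 + 0.0231) / 0.1273 = 0.1440 which rounds to 0.14
d₂ = 0.1440 − 0.1273 = 0.0167 which rounds to 0.02
e^(−rT) = e^(−0.03·0.5) = 0.9851
N(d₁) = N(0.14) = 0.5557;  N(d₂) = N(0.02) = 0.5080
C = 418·0.5557 − 420·0.9851·0.5080 = 232.2826 − 210.1809 = 22.1017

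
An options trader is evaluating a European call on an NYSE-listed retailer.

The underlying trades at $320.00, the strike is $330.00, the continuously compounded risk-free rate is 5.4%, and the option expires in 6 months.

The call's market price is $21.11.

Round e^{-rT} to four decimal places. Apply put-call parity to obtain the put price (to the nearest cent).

e^(−rT) = e^(−0.054·0.5) = 0.9734
Put-call parity: C − P = S − K·e^(−rT) = 320 − 330·0.9734 = 320 − 321.2220 = -1.2220
P = C − (C − P) = 21.11 − (-1.2220) = 22.3320

$22.33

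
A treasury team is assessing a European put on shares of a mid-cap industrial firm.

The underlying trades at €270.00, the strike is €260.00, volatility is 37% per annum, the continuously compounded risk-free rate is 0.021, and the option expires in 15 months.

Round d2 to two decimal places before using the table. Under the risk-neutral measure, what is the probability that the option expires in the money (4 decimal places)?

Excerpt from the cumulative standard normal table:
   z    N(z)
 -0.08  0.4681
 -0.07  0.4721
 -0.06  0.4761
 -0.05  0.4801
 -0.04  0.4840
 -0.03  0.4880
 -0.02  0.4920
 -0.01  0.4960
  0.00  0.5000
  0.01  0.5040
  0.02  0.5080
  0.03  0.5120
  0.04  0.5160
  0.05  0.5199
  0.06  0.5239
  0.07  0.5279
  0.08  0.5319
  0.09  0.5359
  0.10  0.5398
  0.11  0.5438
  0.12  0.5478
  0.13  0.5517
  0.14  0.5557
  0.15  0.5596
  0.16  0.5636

σ√T = 0.37 × 1.1180 = 0.4137
d₁ = [ln(270/260) + (0.021 + 0.37²/2)·1.25] / 0.4137 = [0.0377 + 0.1118] / 0.4137 = 0.3615 ≈ 0.36
d₂ = d₁ − σ√T = 0.3615 − 0.4137 = -0.0521 ≈ -0.05
Pr(exercise) under Q = N(−d₂) = N(0.05) = 0.5199

0.5199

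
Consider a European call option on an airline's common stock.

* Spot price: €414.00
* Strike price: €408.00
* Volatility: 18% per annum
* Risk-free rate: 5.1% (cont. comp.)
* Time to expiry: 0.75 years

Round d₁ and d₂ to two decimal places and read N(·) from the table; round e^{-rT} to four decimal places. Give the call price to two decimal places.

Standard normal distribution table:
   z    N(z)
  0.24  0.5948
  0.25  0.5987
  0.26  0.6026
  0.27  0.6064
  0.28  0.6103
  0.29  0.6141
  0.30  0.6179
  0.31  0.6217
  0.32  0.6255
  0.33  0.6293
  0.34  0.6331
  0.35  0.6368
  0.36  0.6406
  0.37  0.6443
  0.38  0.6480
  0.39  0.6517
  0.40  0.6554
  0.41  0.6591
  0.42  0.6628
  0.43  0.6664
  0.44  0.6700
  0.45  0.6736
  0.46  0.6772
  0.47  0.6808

€37.76

T = 0.75;  σ√T = 0.1559
d₁ = [ln(414/408) + (0.051 + 0.18²/2)·0.75] / 0.1559 = [0.0146 + 0.0504] / 0.1559 = 0.4170 ≈ 0.42
d₂ = d₁ − σ√T = 0.4170 − 0.1559 = 0.2611 ≈ 0.26
exp(−rT) = exp(−0.051·0.75) = 0.9625
N(d₁) = N(0.42) = 0.6628;  N(d₂) = N(0.26) = 0.6026
C = 414·0.6628 − 408·0.9625·0.6026 = 274.3992 − 236.6410 = 37.7582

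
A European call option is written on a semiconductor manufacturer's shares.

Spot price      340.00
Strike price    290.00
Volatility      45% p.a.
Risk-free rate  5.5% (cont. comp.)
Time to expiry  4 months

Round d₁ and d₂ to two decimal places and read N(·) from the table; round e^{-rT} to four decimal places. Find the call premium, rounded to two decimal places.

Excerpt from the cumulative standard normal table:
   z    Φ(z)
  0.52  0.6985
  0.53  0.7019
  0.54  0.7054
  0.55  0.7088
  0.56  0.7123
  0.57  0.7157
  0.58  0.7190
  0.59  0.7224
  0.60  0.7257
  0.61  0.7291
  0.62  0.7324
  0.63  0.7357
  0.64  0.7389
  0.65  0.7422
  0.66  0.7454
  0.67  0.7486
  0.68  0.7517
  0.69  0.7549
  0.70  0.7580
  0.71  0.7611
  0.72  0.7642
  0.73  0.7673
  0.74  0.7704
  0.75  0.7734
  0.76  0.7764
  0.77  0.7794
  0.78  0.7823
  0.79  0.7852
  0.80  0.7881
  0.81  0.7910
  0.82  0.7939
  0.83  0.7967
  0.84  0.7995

σ√T = 0.45·√0.3333 = 0.2598
ln(S/K) + (r + σ²/2)T = ln(340/290) + (0.055 + 0.45²/2)·0.3333 = 0.1591 + 0.0521 = 0.2111
d₁ = 0.2111 / 0.2598 = 0.8127 ⇒ 0.81
d₂ = d₁ − σ√T = 0.8127 − 0.2598 = 0.5529 ⇒ 0.55
exp(−rT) = exp(−0.055·0.3333) = 0.9818
N(d₁) = N(0.81) = 0.7910;  N(d₂) = N(0.55) = 0.7088
C = 340·0.7910 − 290·0.9818·0.7088 = 268.9400 − 201.8110 = 67.1290

67.13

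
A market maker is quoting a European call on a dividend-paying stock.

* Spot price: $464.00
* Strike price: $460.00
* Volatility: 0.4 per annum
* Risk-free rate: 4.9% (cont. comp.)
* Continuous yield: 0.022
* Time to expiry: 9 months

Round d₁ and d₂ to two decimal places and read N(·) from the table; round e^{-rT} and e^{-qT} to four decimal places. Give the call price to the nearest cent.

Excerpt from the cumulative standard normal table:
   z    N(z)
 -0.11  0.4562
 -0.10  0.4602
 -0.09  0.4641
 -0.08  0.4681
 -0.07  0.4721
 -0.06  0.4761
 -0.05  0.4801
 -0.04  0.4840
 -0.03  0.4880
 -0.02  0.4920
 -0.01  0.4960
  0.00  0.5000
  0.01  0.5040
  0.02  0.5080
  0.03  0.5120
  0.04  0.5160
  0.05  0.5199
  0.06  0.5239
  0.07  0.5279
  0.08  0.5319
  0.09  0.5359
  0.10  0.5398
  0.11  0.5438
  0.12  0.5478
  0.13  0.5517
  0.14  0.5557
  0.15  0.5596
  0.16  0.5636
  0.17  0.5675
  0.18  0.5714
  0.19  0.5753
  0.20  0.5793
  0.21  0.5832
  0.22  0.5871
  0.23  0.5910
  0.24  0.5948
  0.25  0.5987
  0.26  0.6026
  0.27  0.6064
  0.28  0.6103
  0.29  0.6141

$69.24

σ√T = 0.4·√0.75 = 0.3464
d₁ = [ln(464/460) + (0.049 − 0.022 + ½·0.4²)·0.75] / (σ√T) = (0.0087 + 0.0803) / 0.3464 = 0.2567 ⇒ 0.26
d₂ = 0.2567 − 0.3464 = -0.0898 ⇒ -0.09
exp(−qT) = exp(−0.022·0.75) = 0.9836;  exp(−rT) = exp(−0.049·0.75) = 0.9639
N(d₁) = N(0.26) = 0.6026;  N(d₂) = N(-0.09) = 0.4641
C = 464·0.9836·0.6026 − 460·0.9639·0.4641 = 275.0209 − 205.7792 = 69.2417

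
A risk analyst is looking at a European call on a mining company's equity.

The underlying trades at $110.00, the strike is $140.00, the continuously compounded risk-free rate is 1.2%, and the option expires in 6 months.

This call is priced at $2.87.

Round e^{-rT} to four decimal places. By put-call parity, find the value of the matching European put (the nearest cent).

$32.03

exp(−rT) = exp(−0.012·0.5) = 0.9940
Put-call parity: C − P = S − K·e^(−rT) = 110 − 140·0.9940 = 110 − 139.1600 = -29.1600
P = C − (C − P) = 2.87 − (-29.1600) = 32.0300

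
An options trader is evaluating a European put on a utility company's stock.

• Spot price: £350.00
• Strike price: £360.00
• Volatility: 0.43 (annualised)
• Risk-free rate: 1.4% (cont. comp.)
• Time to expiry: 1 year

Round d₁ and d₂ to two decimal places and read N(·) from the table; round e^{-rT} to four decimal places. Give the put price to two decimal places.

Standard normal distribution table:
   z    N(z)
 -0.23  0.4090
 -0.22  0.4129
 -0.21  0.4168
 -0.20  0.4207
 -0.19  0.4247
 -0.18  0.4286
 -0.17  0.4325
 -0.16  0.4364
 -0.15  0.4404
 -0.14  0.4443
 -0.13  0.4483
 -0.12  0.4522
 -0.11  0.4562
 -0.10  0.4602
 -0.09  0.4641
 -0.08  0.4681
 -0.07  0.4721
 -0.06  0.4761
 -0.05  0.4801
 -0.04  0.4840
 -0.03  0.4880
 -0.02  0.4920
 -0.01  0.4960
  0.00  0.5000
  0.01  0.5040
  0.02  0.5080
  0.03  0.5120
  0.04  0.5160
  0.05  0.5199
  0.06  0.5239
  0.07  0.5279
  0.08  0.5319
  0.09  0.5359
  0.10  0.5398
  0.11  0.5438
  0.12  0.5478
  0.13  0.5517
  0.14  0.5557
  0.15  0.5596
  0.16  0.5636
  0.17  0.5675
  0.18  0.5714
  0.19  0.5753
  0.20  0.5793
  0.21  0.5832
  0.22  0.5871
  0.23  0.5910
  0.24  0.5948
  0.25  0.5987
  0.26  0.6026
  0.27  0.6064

T = 1;  σ√T = 0.4300
ln(S/K) + (r + σ²/2)T = ln(350/360) + (0.014 + 0.43²/2)·1 = -0.0282 + 0.1064 = 0.0783
d₁ = 0.0783 / 0.4300 = 0.1820 → 0.18
d₂ = d₁ − σ√T = 0.1820 − 0.4300 = -0.2480 → -0.25
exp(−rT) = exp(−0.014·1) = 0.9861
N(−d₂) = N(0.25) = 0.5987;  N(−d₁) = N(-0.18) = 0.4286
P = 360·0.9861·0.5987 − 350·0.4286 = 212.5361 − 150.0100 = 62.5261

£62.53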